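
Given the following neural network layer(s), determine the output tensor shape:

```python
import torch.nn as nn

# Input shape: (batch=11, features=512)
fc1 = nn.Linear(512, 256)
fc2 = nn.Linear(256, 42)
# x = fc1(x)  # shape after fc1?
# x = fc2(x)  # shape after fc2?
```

Input: (11, 512) -> after fc1: (11, 256) -> Output: (11, 42)

Answer: (11, 42)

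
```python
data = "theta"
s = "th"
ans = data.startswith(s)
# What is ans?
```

Trace:
`data = "theta"` → data = 'theta'
`s = "th"` → s = 'th'
`ans = data.startswith(s)` → ans = True
So ans = True

Answer: True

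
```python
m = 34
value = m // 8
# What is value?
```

Trace:
`m = 34` → m = 34
`value = m // 8` → value = 4
So value = 4

Answer: 4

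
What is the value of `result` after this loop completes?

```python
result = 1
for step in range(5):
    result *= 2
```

2^5 = 32
`result` takes the values: 1 → 2 → 4 → 8 → 16 → 32

Answer: 32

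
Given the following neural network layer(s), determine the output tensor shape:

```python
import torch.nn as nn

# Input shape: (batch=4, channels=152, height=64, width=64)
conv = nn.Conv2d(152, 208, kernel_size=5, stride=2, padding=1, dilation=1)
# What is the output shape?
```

Input: (4, 152, 64, 64) -> Output: (4, 208, 31, 31)

Answer: (4, 208, 31, 31)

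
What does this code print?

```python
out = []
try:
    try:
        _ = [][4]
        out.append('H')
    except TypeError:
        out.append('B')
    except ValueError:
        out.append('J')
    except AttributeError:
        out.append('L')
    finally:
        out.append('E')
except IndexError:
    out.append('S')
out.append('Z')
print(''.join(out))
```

Execution trace: 'E' (inner finally) → 'S' (outer except IndexError) → 'Z' (after the try/except). Output: ESZ

Answer: ESZ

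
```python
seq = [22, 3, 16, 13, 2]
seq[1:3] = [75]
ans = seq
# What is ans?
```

Trace:
`seq = [22, 3, 16, 13, 2]` → seq = [22, 3, 16, 13, 2]
`seq[1:3] = [75]` → seq = [22, 75, 13, 2]
`ans = seq` → ans = [22, 75, 13, 2]
So ans = [22, 75, 13, 2]

Answer: [22, 75, 13, 2]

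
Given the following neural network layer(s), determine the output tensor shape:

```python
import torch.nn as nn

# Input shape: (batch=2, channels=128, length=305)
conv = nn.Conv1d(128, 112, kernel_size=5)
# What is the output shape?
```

Input: (2, 128, 305) -> Output: (2, 112, 301)

Answer: (2, 112, 301)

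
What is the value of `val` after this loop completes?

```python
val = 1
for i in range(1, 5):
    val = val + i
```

Start at 1, add 1 through 4
`val` takes the values: 1 → 2 → 4 → 7 → 11

Answer: 11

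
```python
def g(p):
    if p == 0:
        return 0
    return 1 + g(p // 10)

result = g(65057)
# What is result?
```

Count of digits of 65057: 5

Answer: 5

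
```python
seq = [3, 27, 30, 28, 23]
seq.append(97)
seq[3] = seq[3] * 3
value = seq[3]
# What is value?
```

Trace:
`seq = [3, 27, 30, 28, 23]` → seq = [3, 27, 30, 28, 23]
`seq.append(97)` → seq = [3, 27, 30, 28, 23, 97]
`seq[3] = seq[3] * 3` → seq = [3, 27, 30, 84, 23, 97]
`value = seq[3]` → value = 84
So value = 84

Answer: 84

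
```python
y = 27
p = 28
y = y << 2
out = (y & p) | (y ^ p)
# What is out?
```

Trace:
`y = 27` → y = 27
`p = 28` → p = 28
`y = y << 2` → y = 108
`out = (y & p) | (y ^ p)` → out = 124
So out = 124

Answer: 124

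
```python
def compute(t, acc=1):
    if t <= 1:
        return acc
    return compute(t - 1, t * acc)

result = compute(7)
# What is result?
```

Accumulator trace (n, acc): (7, 1) -> (6, 7) -> (5, 42) -> (4, 210) -> (3, 840) -> (2, 2520) -> (1, 5040) -> return 5040

Answer: 5040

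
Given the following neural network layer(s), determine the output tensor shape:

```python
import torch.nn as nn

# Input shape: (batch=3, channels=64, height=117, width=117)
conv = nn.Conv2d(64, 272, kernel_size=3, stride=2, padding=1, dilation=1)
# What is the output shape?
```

Input: (3, 64, 117, 117) -> Output: (3, 272, 59, 59)

Answer: (3, 272, 59, 59)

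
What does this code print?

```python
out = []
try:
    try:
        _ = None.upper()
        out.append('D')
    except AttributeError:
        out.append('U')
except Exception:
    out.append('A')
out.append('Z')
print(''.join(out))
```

Execution trace: 'U' (inner except AttributeError) → 'Z' (after the try/except). Output: UZ

Answer: UZ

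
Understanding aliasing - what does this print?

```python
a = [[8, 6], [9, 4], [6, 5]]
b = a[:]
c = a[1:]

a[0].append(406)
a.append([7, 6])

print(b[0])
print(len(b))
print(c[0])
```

Key concept: slice with nested mutation.
Step by step:
`a = [[8, 6], [9, 4], [6, 5]]` → a = [[8, 6], [9, 4], [6, 5]]
`b = a[:]` → b = [[8, 6], [9, 4], [6, 5]]
`c = a[1:]` → c = [[9, 4], [6, 5]]
`a[0].append(406)` → a = [[8, 6, 406], [9, 4], [6, 5]]; b = [[8, 6, 406], [9, 4], [6, 5]]
`a.append([7, 6])` → a = [[8, 6, 406], [9, 4], [6, 5], [7, 6]]
`print(b[0])` → prints [8, 6, 406]
`print(len(b))` → prints 3
`print(c[0])` → prints [9, 4]

Answer:
[8, 6, 406]
3
[9, 4]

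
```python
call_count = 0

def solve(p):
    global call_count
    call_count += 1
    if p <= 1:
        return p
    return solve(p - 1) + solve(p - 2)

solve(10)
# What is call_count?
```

Calls(p) = 1 + Calls(p-1) + Calls(p-2); Calls(0)=Calls(1)=1. For p=10 this gives 177.

Answer: 177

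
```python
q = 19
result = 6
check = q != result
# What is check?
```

Trace:
`q = 19` → q = 19
`result = 6` → result = 6
`check = q != result` → check = True
So check = True

Answer: True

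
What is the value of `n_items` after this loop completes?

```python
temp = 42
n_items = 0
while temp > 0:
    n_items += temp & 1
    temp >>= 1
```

Count set bits in 42 (binary: 0b101010)
`n_items` takes the values: 0 → 1 → 2 → 3

Answer: 3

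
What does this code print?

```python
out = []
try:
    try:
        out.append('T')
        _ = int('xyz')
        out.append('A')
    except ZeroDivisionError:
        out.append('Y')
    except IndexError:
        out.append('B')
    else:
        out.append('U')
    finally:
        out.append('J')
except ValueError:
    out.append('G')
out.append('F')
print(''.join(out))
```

Execution trace: 'T' (try body) → 'J' (finally) → 'G' (outer except ValueError) → 'F' (after the try/except). Output: TJGF

Answer: TJGF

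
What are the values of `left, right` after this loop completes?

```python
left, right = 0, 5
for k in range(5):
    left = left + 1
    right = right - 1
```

left goes 0→5, right goes 5→0
`left, right` takes the values: (0, 5) → (1, 5) → (1, 4) → (2, 4) → (2, 3) → (3, 3) → (3, 2) → (4, 2) → (4, 1) → (5, 1) → (5, 0)

Answer: 5, 0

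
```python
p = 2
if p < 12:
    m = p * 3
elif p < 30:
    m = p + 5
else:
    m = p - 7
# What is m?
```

Trace:
`p = 2` → p = 2
`if p < 12: ...` → p < 12 is True → m = 6
So m = 6

Answer: 6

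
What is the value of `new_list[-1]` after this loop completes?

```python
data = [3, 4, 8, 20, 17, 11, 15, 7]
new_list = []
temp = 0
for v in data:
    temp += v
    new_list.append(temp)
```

Cumulative sum ends at 85
`new_list` takes the values: [] → [3] → [3, 7] → [3, 7, 15] → [3, 7, 15, 35] → [3, 7, 15, 35, 52] → [3, 7, 15, 35, 52, 63] → [3, 7, 15, 35, 52, 63, 78] → [3, 7, 15, 35, 52, 63, 78, 85]
So `new_list[-1]` = 85

Answer: 85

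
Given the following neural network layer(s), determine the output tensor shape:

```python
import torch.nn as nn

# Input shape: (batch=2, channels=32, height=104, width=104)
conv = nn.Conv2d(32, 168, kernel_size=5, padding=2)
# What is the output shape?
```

Input: (2, 32, 104, 104) -> Output: (2, 168, 104, 104)

Answer: (2, 168, 104, 104)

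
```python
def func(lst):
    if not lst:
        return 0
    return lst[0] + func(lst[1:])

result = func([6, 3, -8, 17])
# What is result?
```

6 + 3 + (-8) + 17 + 0 = 18

Answer: 18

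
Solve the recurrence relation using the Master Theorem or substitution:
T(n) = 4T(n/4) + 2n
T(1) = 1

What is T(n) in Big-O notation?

By Master Theorem: a=4, b=4, f(n)=2n. Since log_4(4) = 1 and f(n) = Θ(n^1), Case 2 applies. T(n) = O(n log n).

Answer: O(n log n)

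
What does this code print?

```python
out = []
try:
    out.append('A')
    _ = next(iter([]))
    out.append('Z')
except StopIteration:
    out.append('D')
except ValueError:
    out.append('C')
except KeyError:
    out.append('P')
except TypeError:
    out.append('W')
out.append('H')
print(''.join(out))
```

Execution trace: 'A' (try body) → 'D' (except StopIteration) → 'H' (after the try/except). Output: ADH

Answer: ADH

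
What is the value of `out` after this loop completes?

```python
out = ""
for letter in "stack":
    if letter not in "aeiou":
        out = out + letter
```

Remove vowels from 'stack'
`out` takes the values: "" → "s" → "st" → "stc" → "stck"

Answer: "stck"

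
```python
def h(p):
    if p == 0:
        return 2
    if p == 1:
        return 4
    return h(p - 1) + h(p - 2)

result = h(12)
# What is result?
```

Build up from base cases: h(0)=2, h(1)=4, h(2)=6, h(3)=10, h(4)=16, h(5)=26, h(6)=42, ..., h(12)=754

Answer: 754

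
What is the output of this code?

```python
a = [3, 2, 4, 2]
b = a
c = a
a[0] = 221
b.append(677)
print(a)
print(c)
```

Key concept: multiple aliases.
Step by step:
`a = [3, 2, 4, 2]` → a = [3, 2, 4, 2]
`b = a` → b = [3, 2, 4, 2] (same object as a)
`c = a` → c = [3, 2, 4, 2] (same object as a, b)
`a[0] = 221` → a = [221, 2, 4, 2] (same object as b, c); b = [221, 2, 4, 2] (same object as a, c); c = [221, 2, 4, 2] (same object as a, b)
`b.append(677)` → a = [221, 2, 4, 2, 677] (same object as b, c); b = [221, 2, 4, 2, 677] (same object as a, c); c = [221, 2, 4, 2, 677] (same object as a, b)
`print(a)` → prints [221, 2, 4, 2, 677]
`print(c)` → prints [221, 2, 4, 2, 677]

Answer:
[221, 2, 4, 2, 677]
[221, 2, 4, 2, 677]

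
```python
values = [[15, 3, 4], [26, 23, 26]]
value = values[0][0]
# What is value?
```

Trace:
`values = [[15, 3, 4], [26, 23, 26]]` → values = [[15, 3, 4], [26, 23, 26]]
`value = values[0][0]` → value = 15
So value = 15

Answer: 15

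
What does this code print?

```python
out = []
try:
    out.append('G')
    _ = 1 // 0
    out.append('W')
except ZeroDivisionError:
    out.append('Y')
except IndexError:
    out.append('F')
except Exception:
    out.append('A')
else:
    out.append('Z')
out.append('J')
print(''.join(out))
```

Execution trace: 'G' (try body) → 'Y' (except ZeroDivisionError) → 'J' (after the try/except). Output: GYJ

Answer: GYJ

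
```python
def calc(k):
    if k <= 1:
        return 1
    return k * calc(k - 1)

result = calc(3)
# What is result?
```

calc(3) = 3 * 2 * 1 = 6

Answer: 6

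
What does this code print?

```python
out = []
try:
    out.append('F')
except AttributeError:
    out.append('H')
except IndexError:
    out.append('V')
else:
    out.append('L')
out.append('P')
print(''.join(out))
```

Execution trace: 'F' (try body, no exception) → 'L' (else) → 'P' (after the try/except). Output: FLP

Answer: FLP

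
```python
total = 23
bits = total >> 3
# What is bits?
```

Trace:
`total = 23` → total = 23
`bits = total >> 3` → bits = 2
So bits = 2

Answer: 2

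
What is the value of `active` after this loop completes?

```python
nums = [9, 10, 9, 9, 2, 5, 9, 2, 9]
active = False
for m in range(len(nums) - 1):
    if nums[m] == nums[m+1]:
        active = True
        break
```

Check consecutive duplicates in [9, 10, 9, 9, 2, 5, 9, 2, 9]
`active` takes the values: False → True

Answer: True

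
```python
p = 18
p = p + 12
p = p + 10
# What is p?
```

Trace:
`p = 18` → p = 18
`p = p + 12` → p = 30
`p = p + 10` → p = 40
So p = 40

Answer: 40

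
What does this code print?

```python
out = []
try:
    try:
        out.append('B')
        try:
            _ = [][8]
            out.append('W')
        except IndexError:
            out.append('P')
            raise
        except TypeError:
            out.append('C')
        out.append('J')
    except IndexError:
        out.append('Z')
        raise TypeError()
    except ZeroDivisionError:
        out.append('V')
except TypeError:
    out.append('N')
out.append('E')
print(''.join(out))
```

Execution trace: 'B' (try body) → 'P' (inner except IndexError) → 'Z' (except IndexError) → 'N' (outer except TypeError) → 'E' (after the try/except). Output: BPZNE

Answer: BPZNE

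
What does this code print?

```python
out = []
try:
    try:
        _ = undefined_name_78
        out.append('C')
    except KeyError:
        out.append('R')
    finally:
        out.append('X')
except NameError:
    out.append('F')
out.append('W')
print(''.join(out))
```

Execution trace: 'X' (finally) → 'F' (outer except NameError) → 'W' (after the try/except). Output: XFW

Answer: XFW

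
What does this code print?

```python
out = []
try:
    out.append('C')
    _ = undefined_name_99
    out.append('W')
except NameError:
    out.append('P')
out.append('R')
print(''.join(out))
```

Execution trace: 'C' (try body) → 'P' (except NameError) → 'R' (after the try/except). Output: CPR

Answer: CPR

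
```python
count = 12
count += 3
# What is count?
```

Trace:
`count = 12` → count = 12
`count += 3` → count = 15
So count = 15

Answer: 15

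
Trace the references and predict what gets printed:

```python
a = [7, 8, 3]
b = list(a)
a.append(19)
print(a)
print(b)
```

Key concept: list() constructor creates copy.
Step by step:
`a = [7, 8, 3]` → a = [7, 8, 3]
`b = list(a)` → b = [7, 8, 3]
`a.append(19)` → a = [7, 8, 3, 19]
`print(a)` → prints [7, 8, 3, 19]
`print(b)` → prints [7, 8, 3]

Answer:
[7, 8, 3, 19]
[7, 8, 3]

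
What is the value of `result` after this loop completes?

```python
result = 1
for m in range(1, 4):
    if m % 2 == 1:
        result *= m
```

Product of odd numbers 1 to 3
`result` takes the values: 1 → 3

Answer: 3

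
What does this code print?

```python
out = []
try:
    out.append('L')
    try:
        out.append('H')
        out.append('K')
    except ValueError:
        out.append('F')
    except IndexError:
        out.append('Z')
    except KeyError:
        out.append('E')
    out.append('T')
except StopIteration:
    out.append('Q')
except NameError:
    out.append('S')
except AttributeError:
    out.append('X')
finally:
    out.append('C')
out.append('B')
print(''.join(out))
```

Execution trace: 'L' (try body) → 'H' (inner try body) → 'K' (inner try body, no exception) → 'T' (try body, no exception) → 'C' (finally) → 'B' (after the try/except). Output: LHKTCB

Answer: LHKTCB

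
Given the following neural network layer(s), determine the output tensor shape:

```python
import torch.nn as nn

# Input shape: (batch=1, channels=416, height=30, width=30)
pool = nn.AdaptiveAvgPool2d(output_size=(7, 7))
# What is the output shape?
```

Input: (1, 416, 30, 30) -> Output: (1, 416, 7, 7)

Answer: (1, 416, 7, 7)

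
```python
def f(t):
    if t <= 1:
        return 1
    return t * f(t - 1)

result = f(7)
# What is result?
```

f(7) = 7 * 6 * 5 * 4 * 3 * 2 * 1 = 5040

Answer: 5040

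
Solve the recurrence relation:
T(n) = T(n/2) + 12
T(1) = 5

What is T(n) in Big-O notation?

Each step divides n by 2 and adds 12. After log_2(n) steps we reach T(1)=5. So T(n) = 12·log_2(n) + 5 = O(log n).

Answer: O(log n)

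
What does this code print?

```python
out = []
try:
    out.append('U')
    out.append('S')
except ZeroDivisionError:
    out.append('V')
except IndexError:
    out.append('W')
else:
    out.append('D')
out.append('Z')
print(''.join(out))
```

Execution trace: 'U' (try body) → 'S' (try body, no exception) → 'D' (else) → 'Z' (after the try/except). Output: USDZ

Answer: USDZ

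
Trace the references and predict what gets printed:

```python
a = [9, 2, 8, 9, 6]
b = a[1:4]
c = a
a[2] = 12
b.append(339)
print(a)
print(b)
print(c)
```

Key concept: slice vs alias.
Step by step:
`a = [9, 2, 8, 9, 6]` → a = [9, 2, 8, 9, 6]
`b = a[1:4]` → b = [2, 8, 9]
`c = a` → c = [9, 2, 8, 9, 6] (same object as a)
`a[2] = 12` → a = [9, 2, 12, 9, 6] (same object as c); c = [9, 2, 12, 9, 6] (same object as a)
`b.append(339)` → b = [2, 8, 9, 339]
`print(a)` → prints [9, 2, 12, 9, 6]
`print(b)` → prints [2, 8, 9, 339]
`print(c)` → prints [9, 2, 12, 9, 6]

Answer:
[9, 2, 12, 9, 6]
[2, 8, 9, 339]
[9, 2, 12, 9, 6]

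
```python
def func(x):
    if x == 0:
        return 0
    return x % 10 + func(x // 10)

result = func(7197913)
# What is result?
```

Sum of digits of 7197913: 3 + 1 + 9 + 7 + 9 + 1 + 7 = 37

Answer: 37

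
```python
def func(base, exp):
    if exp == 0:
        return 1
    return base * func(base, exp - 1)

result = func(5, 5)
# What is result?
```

func(5, 5) = 5 * 5 * 5 * 5 * 5 = 3125

Answer: 3125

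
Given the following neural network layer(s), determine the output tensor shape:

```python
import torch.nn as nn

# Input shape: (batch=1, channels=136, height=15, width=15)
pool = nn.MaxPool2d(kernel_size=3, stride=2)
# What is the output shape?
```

Input: (1, 136, 15, 15) -> Output: (1, 136, 7, 7)

Answer: (1, 136, 7, 7)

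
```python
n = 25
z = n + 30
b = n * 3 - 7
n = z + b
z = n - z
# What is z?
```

Trace:
`n = 25` → n = 25
`z = n + 30` → z = 55
`b = n * 3 - 7` → b = 68
`n = z + b` → n = 123
`z = n - z` → z = 68
So z = 68

Answer: 68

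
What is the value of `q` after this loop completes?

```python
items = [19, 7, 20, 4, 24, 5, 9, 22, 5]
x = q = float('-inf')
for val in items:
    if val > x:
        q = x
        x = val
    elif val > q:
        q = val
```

Second largest (with repeats) in [19, 7, 20, 4, 24, 5, 9, 22, 5]
`q` takes the values: -inf → 7 → 19 → 20 → 22

Answer: 22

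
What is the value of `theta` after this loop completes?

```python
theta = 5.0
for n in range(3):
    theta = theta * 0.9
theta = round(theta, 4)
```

Exponential decay: 5.0 * 0.9^3
`theta` takes the values: 5.0 → 4.5 → 4.05 → 3.645

Answer: 3.645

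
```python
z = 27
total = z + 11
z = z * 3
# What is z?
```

Trace:
`z = 27` → z = 27
`total = z + 11` → total = 38
`z = z * 3` → z = 81
So z = 81

Answer: 81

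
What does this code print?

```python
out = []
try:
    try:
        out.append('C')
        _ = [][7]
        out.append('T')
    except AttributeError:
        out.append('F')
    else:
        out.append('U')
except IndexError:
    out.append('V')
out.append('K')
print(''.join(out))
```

Execution trace: 'C' (try body) → 'V' (outer except IndexError) → 'K' (after the try/except). Output: CVK

Answer: CVK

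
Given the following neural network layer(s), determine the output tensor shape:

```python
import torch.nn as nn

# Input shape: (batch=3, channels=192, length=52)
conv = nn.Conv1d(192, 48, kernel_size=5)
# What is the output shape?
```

Input: (3, 192, 52) -> Output: (3, 48, 48)

Answer: (3, 48, 48)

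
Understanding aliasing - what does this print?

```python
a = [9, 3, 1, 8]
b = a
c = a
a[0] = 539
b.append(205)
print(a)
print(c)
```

Key concept: multiple aliases.
Step by step:
`a = [9, 3, 1, 8]` → a = [9, 3, 1, 8]
`b = a` → b = [9, 3, 1, 8] (same object as a)
`c = a` → c = [9, 3, 1, 8] (same object as a, b)
`a[0] = 539` → a = [539, 3, 1, 8] (same object as b, c); b = [539, 3, 1, 8] (same object as a, c); c = [539, 3, 1, 8] (same object as a, b)
`b.append(205)` → a = [539, 3, 1, 8, 205] (same object as b, c); b = [539, 3, 1, 8, 205] (same object as a, c); c = [539, 3, 1, 8, 205] (same object as a, b)
`print(a)` → prints [539, 3, 1, 8, 205]
`print(c)` → prints [539, 3, 1, 8, 205]

Answer:
[539, 3, 1, 8, 205]
[539, 3, 1, 8, 205]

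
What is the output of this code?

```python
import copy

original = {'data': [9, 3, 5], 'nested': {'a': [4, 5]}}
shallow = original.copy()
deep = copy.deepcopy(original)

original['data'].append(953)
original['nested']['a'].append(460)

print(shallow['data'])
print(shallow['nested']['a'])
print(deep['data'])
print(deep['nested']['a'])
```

Key concept: comparing shallow vs deep copy.
Step by step:
`original = {'data': [9, 3, 5], 'nested': {'a': [4, 5]}}` → original = {'data': [9, 3, 5], 'nested': {'a': [4, 5]}}
`shallow = original.copy()` → shallow = {'data': [9, 3, 5], 'nested': {'a': [4, 5]}}
`deep = copy.deepcopy(original)` → deep = {'data': [9, 3, 5], 'nested': {'a': [4, 5]}}
`original['data'].append(953)` → original = {'data': [9, 3, 5, 953], 'nested': {'a': [4, 5]}}; shallow = {'data': [9, 3, 5, 953], 'nested': {'a': [4, 5]}}
`original['nested']['a'].append(460)` → original = {'data': [9, 3, 5, 953], 'nested': {'a': [4, 5, 460]}}; shallow = {'data': [9, 3, 5, 953], 'nested': {'a': [4, 5, 460]}}
`print(shallow['data'])` → prints [9, 3, 5, 953]
`print(shallow['nested']['a'])` → prints [4, 5, 460]
`print(deep['data'])` → prints [9, 3, 5]
`print(deep['nested']['a'])` → prints [4, 5]

Answer:
[9, 3, 5, 953]
[4, 5, 460]
[9, 3, 5]
[4, 5]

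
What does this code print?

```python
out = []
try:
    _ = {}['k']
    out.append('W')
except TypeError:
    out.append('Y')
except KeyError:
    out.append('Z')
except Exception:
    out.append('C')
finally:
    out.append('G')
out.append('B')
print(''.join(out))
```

Execution trace: 'Z' (except KeyError) → 'G' (finally) → 'B' (after the try/except). Output: ZGB

Answer: ZGB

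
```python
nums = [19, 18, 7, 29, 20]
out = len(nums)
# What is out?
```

Trace:
`nums = [19, 18, 7, 29, 20]` → nums = [19, 18, 7, 29, 20]
`out = len(nums)` → out = 5
So out = 5

Answer: 5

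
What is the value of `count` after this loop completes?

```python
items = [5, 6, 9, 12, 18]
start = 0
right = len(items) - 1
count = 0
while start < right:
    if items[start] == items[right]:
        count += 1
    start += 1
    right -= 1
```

Count matching pairs from ends
`count` takes the values: 0

Answer: 0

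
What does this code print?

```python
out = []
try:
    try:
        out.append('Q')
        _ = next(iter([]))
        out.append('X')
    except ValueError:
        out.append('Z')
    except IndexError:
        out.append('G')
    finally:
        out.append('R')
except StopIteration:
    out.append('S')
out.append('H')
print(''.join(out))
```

Execution trace: 'Q' (try body) → 'R' (finally) → 'S' (outer except StopIteration) → 'H' (after the try/except). Output: QRSH

Answer: QRSH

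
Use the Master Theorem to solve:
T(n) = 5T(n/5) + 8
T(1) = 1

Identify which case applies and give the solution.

a=5, b=5, f(n)=8. log_5(5) = 1. Since c=0 < 1, Case 1 applies: T(n) = Θ(n^log_b(a)) = O(n).

Answer: O(n) - Case 1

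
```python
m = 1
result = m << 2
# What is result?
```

Trace:
`m = 1` → m = 1
`result = m << 2` → result = 4
So result = 4

Answer: 4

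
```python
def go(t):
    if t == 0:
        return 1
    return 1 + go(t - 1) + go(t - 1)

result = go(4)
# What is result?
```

go(t) = 1 + 2·go(t-1), go(0)=1. Closed form: (1+1)·2^4 - 1 = 31.

Answer: 31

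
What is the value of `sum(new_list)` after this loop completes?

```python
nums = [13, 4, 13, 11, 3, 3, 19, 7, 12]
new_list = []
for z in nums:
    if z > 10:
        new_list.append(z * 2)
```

Sum of doubled values > 10
`new_list` takes the values: [] → [26] → [26, 26] → [26, 26, 22] → [26, 26, 22, 38] → [26, 26, 22, 38, 24]
So `sum(new_list)` = 136

Answer: 136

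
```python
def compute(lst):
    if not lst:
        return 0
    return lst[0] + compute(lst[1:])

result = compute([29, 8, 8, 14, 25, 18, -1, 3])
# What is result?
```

29 + 8 + 8 + 14 + 25 + 18 + (-1) + 3 + 0 = 104

Answer: 104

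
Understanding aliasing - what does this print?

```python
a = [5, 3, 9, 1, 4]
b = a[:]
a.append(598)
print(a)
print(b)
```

Key concept: slice [:] creates copy.
Step by step:
`a = [5, 3, 9, 1, 4]` → a = [5, 3, 9, 1, 4]
`b = a[:]` → b = [5, 3, 9, 1, 4]
`a.append(598)` → a = [5, 3, 9, 1, 4, 598]
`print(a)` → prints [5, 3, 9, 1, 4, 598]
`print(b)` → prints [5, 3, 9, 1, 4]

Answer:
[5, 3, 9, 1, 4, 598]
[5, 3, 9, 1, 4]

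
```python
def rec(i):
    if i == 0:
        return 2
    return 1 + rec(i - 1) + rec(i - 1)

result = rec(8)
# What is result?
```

rec(i) = 1 + 2·rec(i-1), rec(0)=2. Closed form: (2+1)·2^8 - 1 = 767.

Answer: 767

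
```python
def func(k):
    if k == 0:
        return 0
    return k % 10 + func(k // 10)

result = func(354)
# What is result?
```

Sum of digits of 354: 4 + 5 + 3 = 12

Answer: 12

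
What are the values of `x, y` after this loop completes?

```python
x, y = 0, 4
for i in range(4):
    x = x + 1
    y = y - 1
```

x goes 0→4, y goes 4→0
`x, y` takes the values: (0, 4) → (1, 4) → (1, 3) → (2, 3) → (2, 2) → (3, 2) → (3, 1) → (4, 1) → (4, 0)

Answer: 4, 0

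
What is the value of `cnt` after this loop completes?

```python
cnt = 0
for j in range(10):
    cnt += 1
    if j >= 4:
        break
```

Loop breaks when j reaches 4, cnt is 5
`cnt` takes the values: 0 → 1 → 2 → 3 → 4 → 5

Answer: 5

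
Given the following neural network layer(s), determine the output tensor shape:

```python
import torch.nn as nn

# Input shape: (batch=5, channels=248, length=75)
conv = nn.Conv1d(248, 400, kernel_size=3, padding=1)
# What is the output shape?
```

Input: (5, 248, 75) -> Output: (5, 400, 75)

Answer: (5, 400, 75)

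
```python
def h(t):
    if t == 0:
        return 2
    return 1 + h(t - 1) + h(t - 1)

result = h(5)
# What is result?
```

h(t) = 1 + 2·h(t-1), h(0)=2. Closed form: (2+1)·2^5 - 1 = 95.

Answer: 95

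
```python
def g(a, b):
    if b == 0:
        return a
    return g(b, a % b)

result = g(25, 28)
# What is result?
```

g(25, 28) -> g(28, 25) -> g(25, 3) -> g(3, 1) -> g(1, 0) -> 1

Answer: 1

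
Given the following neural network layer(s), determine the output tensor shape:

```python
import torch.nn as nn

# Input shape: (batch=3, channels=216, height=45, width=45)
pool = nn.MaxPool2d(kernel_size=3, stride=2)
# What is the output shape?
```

Input: (3, 216, 45, 45) -> Output: (3, 216, 22, 22)

Answer: (3, 216, 22, 22)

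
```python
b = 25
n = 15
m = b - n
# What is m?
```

Trace:
`b = 25` → b = 25
`n = 15` → n = 15
`m = b - n` → m = 10
So m = 10

Answer: 10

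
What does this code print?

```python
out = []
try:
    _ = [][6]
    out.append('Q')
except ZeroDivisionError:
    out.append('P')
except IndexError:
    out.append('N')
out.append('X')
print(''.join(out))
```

Execution trace: 'N' (except IndexError) → 'X' (after the try/except). Output: NX

Answer: NX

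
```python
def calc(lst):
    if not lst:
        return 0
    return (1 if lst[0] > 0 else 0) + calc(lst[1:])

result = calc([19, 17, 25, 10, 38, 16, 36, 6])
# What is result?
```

Count of positive elements in [19, 17, 25, 10, 38, 16, 36, 6] = 8

Answer: 8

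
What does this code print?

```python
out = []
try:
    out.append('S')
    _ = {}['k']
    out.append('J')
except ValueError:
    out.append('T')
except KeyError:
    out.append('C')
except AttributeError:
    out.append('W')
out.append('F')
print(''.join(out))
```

Execution trace: 'S' (try body) → 'C' (except KeyError) → 'F' (after the try/except). Output: SCF

Answer: SCF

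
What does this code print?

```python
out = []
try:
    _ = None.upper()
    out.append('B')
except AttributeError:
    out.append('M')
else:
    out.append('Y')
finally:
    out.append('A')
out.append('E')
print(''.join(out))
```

Execution trace: 'M' (except AttributeError) → 'A' (finally) → 'E' (after the try/except). Output: MAE

Answer: MAE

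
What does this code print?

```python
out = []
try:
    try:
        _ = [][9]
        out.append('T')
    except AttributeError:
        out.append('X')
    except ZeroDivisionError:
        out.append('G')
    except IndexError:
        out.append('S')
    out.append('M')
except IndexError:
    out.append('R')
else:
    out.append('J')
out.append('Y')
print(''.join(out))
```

Execution trace: 'S' (inner except IndexError) → 'M' (try body, no exception) → 'J' (else) → 'Y' (after the try/except). Output: SMJY

Answer: SMJY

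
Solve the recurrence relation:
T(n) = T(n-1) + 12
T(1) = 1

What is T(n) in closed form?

Unrolling: T(n) = T(1) + 12·(n-1) = 1 + 12(n-1) = 12n - 11.

Answer: T(n) = 12n - 11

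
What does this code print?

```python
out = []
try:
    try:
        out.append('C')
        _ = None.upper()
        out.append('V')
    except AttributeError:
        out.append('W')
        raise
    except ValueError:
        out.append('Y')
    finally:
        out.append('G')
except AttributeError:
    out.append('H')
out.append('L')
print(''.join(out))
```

Execution trace: 'C' (inner try body) → 'W' (inner except AttributeError) → 'G' (inner finally) → 'H' (outer except AttributeError) → 'L' (after the try/except). Output: CWGHL

Answer: CWGHL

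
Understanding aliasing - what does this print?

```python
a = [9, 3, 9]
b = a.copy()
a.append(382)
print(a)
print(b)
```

Key concept: list.copy() creates independent copy.
Step by step:
`a = [9, 3, 9]` → a = [9, 3, 9]
`b = a.copy()` → b = [9, 3, 9]
`a.append(382)` → a = [9, 3, 9, 382]
`print(a)` → prints [9, 3, 9, 382]
`print(b)` → prints [9, 3, 9]

Answer:
[9, 3, 9, 382]
[9, 3, 9]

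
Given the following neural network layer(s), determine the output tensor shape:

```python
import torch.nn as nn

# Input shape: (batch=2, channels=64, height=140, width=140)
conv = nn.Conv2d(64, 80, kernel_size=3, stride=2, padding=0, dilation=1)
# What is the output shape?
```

Input: (2, 64, 140, 140) -> Output: (2, 80, 69, 69)

Answer: (2, 80, 69, 69)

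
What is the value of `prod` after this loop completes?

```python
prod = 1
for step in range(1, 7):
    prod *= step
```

6! = 720
`prod` takes the values: 1 → 2 → 6 → 24 → 120 → 720

Answer: 720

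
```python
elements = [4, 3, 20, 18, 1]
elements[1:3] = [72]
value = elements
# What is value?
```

Trace:
`elements = [4, 3, 20, 18, 1]` → elements = [4, 3, 20, 18, 1]
`elements[1:3] = [72]` → elements = [4, 72, 18, 1]
`value = elements` → value = [4, 72, 18, 1]
So value = [4, 72, 18, 1]

Answer: [4, 72, 18, 1]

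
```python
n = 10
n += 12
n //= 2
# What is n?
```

Trace:
`n = 10` → n = 10
`n += 12` → n = 22
`n //= 2` → n = 11
So n = 11

Answer: 11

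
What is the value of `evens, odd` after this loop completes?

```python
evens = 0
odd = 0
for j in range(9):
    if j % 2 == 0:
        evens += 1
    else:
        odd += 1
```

Count evens and odds in range(9)
`evens, odd` takes the values: (0, 0) → (1, 0) → (1, 1) → (2, 1) → (2, 2) → (3, 2) → (3, 3) → (4, 3) → (4, 4) → (5, 4)

Answer: 5, 4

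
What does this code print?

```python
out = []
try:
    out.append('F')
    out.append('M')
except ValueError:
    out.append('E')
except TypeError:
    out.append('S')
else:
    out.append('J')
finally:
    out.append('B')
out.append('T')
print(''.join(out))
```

Execution trace: 'F' (try body) → 'M' (try body, no exception) → 'J' (else) → 'B' (finally) → 'T' (after the try/except). Output: FMJBT

Answer: FMJBT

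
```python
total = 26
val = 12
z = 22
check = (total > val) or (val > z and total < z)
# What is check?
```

Trace:
`total = 26` → total = 26
`val = 12` → val = 12
`z = 22` → z = 22
`check = (total > val) or (val > z and total < z)` → check = True
So check = True

Answer: True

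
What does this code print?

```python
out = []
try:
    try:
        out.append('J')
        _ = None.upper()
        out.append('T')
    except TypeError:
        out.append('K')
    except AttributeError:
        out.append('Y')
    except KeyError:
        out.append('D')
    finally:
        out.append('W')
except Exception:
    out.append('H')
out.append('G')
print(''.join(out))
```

Execution trace: 'J' (inner try body) → 'Y' (inner except AttributeError) → 'W' (inner finally) → 'G' (after the try/except). Output: JYWG

Answer: JYWG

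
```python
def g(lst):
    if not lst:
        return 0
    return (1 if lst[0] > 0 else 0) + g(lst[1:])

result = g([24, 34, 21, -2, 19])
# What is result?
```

Count of positive elements in [24, 34, 21, -2, 19] = 4

Answer: 4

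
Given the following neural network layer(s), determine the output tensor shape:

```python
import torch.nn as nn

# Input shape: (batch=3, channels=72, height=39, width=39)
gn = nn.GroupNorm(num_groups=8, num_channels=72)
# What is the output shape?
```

Input: (3, 72, 39, 39) -> Output: (3, 72, 39, 39)

Answer: (3, 72, 39, 39)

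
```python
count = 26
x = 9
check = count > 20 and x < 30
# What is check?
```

Trace:
`count = 26` → count = 26
`x = 9` → x = 9
`check = count > 20 and x < 30` → check = True
So check = True

Answer: True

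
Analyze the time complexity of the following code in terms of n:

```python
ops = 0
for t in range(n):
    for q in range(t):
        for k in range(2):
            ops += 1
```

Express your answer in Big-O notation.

Each loop level contributes: n × n × 1. Multiplying the contributions gives O(n^2).

Answer: O(n^2)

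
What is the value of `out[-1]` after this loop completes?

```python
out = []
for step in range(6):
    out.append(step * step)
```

Last element of squares 0 to 5
`out` takes the values: [] → [0] → [0, 1] → [0, 1, 4] → [0, 1, 4, 9] → [0, 1, 4, 9, 16] → [0, 1, 4, 9, 16, 25]
So `out[-1]` = 25

Answer: 25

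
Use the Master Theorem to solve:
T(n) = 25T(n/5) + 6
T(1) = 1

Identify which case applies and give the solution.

a=25, b=5, f(n)=6. log_5(25) = 2. Since c=0 < 2, Case 1 applies: T(n) = Θ(n^log_b(a)) = O(n^2).

Answer: O(n^2) - Case 1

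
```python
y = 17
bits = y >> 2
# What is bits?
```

Trace:
`y = 17` → y = 17
`bits = y >> 2` → bits = 4
So bits = 4

Answer: 4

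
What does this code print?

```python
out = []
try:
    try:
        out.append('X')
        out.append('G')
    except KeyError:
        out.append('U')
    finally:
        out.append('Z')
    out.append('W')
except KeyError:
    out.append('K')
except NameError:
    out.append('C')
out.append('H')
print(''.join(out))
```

Execution trace: 'X' (inner try body) → 'G' (inner try body, no exception) → 'Z' (inner finally) → 'W' (try body, no exception) → 'H' (after the try/except). Output: XGZWH

Answer: XGZWH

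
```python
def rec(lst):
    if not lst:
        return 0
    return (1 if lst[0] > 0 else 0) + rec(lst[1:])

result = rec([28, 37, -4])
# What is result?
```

Count of positive elements in [28, 37, -4] = 2

Answer: 2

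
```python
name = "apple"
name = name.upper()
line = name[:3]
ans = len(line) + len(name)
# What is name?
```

Trace:
`name = "apple"` → name = 'apple'
`name = name.upper()` → name = 'APPLE'
`line = name[:3]` → line = 'APP'
`ans = len(line) + len(name)` → ans = 8
So name = 'APPLE'

Answer: 'APPLE'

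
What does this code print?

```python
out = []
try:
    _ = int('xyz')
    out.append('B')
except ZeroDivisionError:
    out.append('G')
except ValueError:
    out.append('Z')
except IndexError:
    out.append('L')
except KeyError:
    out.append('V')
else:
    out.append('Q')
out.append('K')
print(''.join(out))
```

Execution trace: 'Z' (except ValueError) → 'K' (after the try/except). Output: ZK

Answer: ZK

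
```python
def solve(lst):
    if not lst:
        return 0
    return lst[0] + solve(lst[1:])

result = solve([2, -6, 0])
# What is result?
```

2 + (-6) + 0 + 0 = -4

Answer: -4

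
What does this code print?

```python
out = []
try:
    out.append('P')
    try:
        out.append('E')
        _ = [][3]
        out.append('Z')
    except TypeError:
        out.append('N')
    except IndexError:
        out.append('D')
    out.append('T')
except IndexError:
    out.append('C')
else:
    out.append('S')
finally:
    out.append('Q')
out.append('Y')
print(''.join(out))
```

Execution trace: 'P' (try body) → 'E' (inner try body) → 'D' (inner except IndexError) → 'T' (try body, no exception) → 'S' (else) → 'Q' (finally) → 'Y' (after the try/except). Output: PEDTSQY

Answer: PEDTSQY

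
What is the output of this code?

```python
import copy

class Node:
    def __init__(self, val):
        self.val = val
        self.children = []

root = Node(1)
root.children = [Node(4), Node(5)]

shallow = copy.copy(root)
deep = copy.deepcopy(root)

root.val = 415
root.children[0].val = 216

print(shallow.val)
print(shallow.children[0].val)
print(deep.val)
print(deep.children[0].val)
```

Key concept: deep copy with custom objects.
Step by step:
`root = Node(1)` → root = Node(val=1, children=[])
`root.children = [Node(4), Node(5)]` → root = Node(val=1, children=[Node(val=4, children=[]), Node(val=5, children=[])])
`shallow = copy.copy(root)` → shallow = Node(val=1, children=[Node(val=4, children=[]), Node(val=5, children=[])])
`deep = copy.deepcopy(root)` → deep = Node(val=1, children=[Node(val=4, children=[]), Node(val=5, children=[])])
`root.val = 415` → root = Node(val=415, children=[Node(val=4, children=[]), Node(val=5, children=[])])
`root.children[0].val = 216` → root = Node(val=415, children=[Node(val=216, children=[]), Node(val=5, children=[])]); shallow = Node(val=1, children=[Node(val=216, children=[]), Node(val=5, children=[])])
`print(shallow.val)` → prints 1
`print(shallow.children[0].val)` → prints 216
`print(deep.val)` → prints 1
`print(deep.children[0].val)` → prints 4

Answer:
1
216
1
4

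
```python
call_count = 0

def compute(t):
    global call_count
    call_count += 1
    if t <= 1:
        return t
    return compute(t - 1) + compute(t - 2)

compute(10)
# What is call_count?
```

Calls(t) = 1 + Calls(t-1) + Calls(t-2); Calls(0)=Calls(1)=1. For t=10 this gives 177.

Answer: 177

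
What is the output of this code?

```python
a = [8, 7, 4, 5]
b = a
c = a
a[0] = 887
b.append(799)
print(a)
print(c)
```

Key concept: multiple aliases.
Step by step:
`a = [8, 7, 4, 5]` → a = [8, 7, 4, 5]
`b = a` → b = [8, 7, 4, 5] (same object as a)
`c = a` → c = [8, 7, 4, 5] (same object as a, b)
`a[0] = 887` → a = [887, 7, 4, 5] (same object as b, c); b = [887, 7, 4, 5] (same object as a, c); c = [887, 7, 4, 5] (same object as a, b)
`b.append(799)` → a = [887, 7, 4, 5, 799] (same object as b, c); b = [887, 7, 4, 5, 799] (same object as a, c); c = [887, 7, 4, 5, 799] (same object as a, b)
`print(a)` → prints [887, 7, 4, 5, 799]
`print(c)` → prints [887, 7, 4, 5, 799]

Answer:
[887, 7, 4, 5, 799]
[887, 7, 4, 5, 799]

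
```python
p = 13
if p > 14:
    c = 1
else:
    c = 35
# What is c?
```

Trace:
`p = 13` → p = 13
`if p > 14: ...` → p > 14 is False, take else branch → c = 35
So c = 35

Answer: 35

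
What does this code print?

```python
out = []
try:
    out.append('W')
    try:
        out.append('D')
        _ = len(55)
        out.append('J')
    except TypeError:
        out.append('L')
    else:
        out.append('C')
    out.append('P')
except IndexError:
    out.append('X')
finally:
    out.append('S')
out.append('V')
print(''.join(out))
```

Execution trace: 'W' (try body) → 'D' (inner try body) → 'L' (inner except TypeError) → 'P' (try body, no exception) → 'S' (finally) → 'V' (after the try/except). Output: WDLPSV

Answer: WDLPSV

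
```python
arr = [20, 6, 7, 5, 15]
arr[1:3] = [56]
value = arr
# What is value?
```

Trace:
`arr = [20, 6, 7, 5, 15]` → arr = [20, 6, 7, 5, 15]
`arr[1:3] = [56]` → arr = [20, 56, 5, 15]
`value = arr` → value = [20, 56, 5, 15]
So value = [20, 56, 5, 15]

Answer: [20, 56, 5, 15]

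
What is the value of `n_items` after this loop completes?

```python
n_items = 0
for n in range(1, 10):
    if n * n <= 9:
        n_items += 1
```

Count numbers where n² ≤ 9
`n_items` takes the values: 0 → 1 → 2 → 3

Answer: 3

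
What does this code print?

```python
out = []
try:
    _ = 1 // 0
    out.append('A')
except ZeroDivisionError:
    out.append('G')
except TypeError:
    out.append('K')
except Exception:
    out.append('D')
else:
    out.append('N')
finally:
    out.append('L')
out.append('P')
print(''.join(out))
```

Execution trace: 'G' (except ZeroDivisionError) → 'L' (finally) → 'P' (after the try/except). Output: GLP

Answer: GLP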